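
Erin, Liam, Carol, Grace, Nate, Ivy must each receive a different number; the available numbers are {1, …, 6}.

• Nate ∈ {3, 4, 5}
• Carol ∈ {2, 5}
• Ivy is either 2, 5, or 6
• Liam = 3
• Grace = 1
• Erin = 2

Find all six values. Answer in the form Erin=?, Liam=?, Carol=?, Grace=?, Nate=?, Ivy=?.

Erin=2, Liam=3, Carol=5, Grace=1, Nate=4, Ivy=6

Erin must be 2 (only option left). Eliminate 2 elsewhere: Carol, Ivy.
That leaves Liam = 3. Strike 3 from Nate.
Carol has just one choice, so Carol = 5. Strike 5 from Nate, Ivy.
Grace must be 1 (only option left).
Nate's domain is down to {4}, so Nate = 4.
Ivy has just one choice, so Ivy = 6.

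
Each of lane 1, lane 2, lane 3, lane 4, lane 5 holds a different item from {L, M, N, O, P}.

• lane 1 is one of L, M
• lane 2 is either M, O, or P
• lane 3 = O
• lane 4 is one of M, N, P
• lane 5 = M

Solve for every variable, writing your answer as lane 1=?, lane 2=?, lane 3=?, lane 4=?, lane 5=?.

lane 3's domain is down to {O}, so lane 3 = O. Remove O from lane 2.
lane 5's domain is down to {M}, so lane 5 = M. Remove M from lane 1, lane 2, lane 4.
lane 1 has just one choice, so lane 1 = L.
lane 2 must be P (only option left). Eliminate P elsewhere: lane 4.
lane 4 must be N (only option left).

lane 1=L, lane 2=P, lane 3=O, lane 4=N, lane 5=M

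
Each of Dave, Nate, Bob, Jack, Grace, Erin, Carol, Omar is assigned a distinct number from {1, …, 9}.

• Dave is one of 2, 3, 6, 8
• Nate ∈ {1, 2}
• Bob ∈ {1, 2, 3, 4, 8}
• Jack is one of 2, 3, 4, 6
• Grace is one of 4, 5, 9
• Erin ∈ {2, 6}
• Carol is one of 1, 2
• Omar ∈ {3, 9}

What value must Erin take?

The 8 variables together cover exactly {1, 2, 3, 4, 5, 6, 8, 9} — 8 values for 8 variables — and 5 appears only in Grace's list, so Grace = 5.
The 7 still-open variables draw from only 7 values {1, 2, 3, 4, 6, 8, 9}, so each is used; only Omar can be 9, hence Omar = 9.
The 2 variables Nate and Carol are confined to {1, 2}, which locks those values in; drop them from Dave, Bob, Jack, Erin.
So Erin = 6.

6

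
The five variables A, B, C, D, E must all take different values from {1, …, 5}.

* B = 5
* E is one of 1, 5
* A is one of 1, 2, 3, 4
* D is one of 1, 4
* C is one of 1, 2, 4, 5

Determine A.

3

B must be 5 (only option left). Remove 5 from C, E.
E's domain is down to {1}, so E = 1. Remove 1 from A, C, D.
That leaves D = 4. Strike 4 from A, C.
C has just one choice, so C = 2. So A can't be 2.
So A = 3.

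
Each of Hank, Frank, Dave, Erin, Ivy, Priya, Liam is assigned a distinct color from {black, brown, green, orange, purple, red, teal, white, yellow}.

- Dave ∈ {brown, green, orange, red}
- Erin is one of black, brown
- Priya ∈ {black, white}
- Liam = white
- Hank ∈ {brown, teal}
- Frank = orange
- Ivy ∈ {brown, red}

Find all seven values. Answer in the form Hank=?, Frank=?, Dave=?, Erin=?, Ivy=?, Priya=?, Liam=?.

Hank=teal, Frank=orange, Dave=green, Erin=brown, Ivy=red, Priya=black, Liam=white

Frank must be orange (only option left). Remove orange from Dave.
Liam's domain is down to {white}, so Liam = white. Remove white from Priya.
Priya has just one choice, so Priya = black. Strike black from Erin.
Erin's domain is down to {brown}, so Erin = brown. Eliminate brown elsewhere: Hank, Dave, Ivy.
That leaves Ivy = red. Eliminate red elsewhere: Dave.
Hank has just one choice, so Hank = teal.
Dave has just one choice, so Dave = green.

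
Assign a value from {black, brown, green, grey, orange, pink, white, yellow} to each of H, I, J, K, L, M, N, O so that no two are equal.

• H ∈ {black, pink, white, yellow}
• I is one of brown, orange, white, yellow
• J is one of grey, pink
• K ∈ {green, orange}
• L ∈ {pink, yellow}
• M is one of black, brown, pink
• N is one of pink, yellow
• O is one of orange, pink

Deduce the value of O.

orange

Among the 8 variables, green fits only K (and all 8 values in {black, brown, green, grey, orange, pink, white, yellow} must be used), so K = green.
Among the 7 still-open variables, grey fits only J (and all 7 values in {black, brown, grey, orange, pink, white, yellow} must be used), so J = grey.
L and N between them cover only {pink, yellow} — a naked pair. Remove those values from H, I, M, O.
So O = orange.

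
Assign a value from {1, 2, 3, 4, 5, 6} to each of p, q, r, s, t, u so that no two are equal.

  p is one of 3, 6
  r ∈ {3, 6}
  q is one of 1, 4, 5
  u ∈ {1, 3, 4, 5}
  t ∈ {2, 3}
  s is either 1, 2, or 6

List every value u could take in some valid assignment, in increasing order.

p and r share exactly the 2 values {3, 6}; by pigeonhole those values go to them, so strike 3, 6 from s, t, u.
t's domain is down to {2}, so t = 2. Strike 2 from s.
That leaves s = 1. Strike 1 from q, u.
No further eliminations apply; u can still be any of 4, 5.

4, 5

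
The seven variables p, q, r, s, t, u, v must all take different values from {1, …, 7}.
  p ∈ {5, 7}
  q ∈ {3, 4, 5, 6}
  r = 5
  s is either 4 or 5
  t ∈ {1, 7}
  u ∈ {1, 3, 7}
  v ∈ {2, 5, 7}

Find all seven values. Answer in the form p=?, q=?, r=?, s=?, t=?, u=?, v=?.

r's domain is down to {5}, so r = 5. Remove 5 from p, q, s, v.
That leaves s = 4. So q can't be 4.
That leaves p = 7. Remove 7 from t, u, v.
t must be 1 (only option left). So u can't be 1.
u must be 3 (only option left). So q can't be 3.
v's domain is down to {2}, so v = 2.
q has just one choice, so q = 6.

p=7, q=6, r=5, s=4, t=1, u=3, v=2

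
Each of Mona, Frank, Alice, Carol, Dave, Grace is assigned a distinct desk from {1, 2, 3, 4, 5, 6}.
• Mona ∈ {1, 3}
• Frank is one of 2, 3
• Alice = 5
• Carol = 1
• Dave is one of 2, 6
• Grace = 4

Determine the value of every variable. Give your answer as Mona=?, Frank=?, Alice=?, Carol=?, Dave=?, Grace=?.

Alice has just one choice, so Alice = 5.
Carol must be 1 (only option left). Strike 1 from Mona.
Grace's domain is down to {4}, so Grace = 4.
That leaves Mona = 3. So Frank can't be 3.
Frank has just one choice, so Frank = 2. So Dave can't be 2.
That leaves Dave = 6.

Mona=3, Frank=2, Alice=5, Carol=1, Dave=6, Grace=4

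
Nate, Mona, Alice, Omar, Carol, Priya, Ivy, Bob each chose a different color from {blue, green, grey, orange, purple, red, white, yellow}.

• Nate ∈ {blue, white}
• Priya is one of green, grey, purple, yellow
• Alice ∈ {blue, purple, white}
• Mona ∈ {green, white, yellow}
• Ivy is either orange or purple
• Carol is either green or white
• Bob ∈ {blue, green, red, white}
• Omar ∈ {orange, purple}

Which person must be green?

Carol

The 8 variables together cover exactly {blue, green, grey, orange, purple, red, white, yellow} — 8 values for 8 variables — and grey appears only in Priya's list, so Priya = grey.
Among the 7 still-open variables, red fits only Bob (and all 7 values in {blue, green, orange, purple, red, white, yellow} must be used), so Bob = red.
Among the 6 still-open variables, yellow fits only Mona (and all 6 values in {blue, green, orange, purple, white, yellow} must be used), so Mona = yellow.
The 5 still-open variables draw from only 5 values {blue, green, orange, purple, white}, so each is used; only Carol can be green, hence Carol = green.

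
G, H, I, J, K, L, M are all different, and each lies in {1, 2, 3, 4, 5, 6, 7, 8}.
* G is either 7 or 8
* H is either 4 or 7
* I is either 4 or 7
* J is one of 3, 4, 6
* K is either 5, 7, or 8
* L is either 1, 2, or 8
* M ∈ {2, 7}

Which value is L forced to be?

H and I between them cover only {4, 7} — a naked pair. Remove those values from G, J, K, M.
G's domain is down to {8}, so G = 8. So K, L can't be 8.
K has just one choice, so K = 5.
M's domain is down to {2}, so M = 2. Remove 2 from L.
So L = 1.

1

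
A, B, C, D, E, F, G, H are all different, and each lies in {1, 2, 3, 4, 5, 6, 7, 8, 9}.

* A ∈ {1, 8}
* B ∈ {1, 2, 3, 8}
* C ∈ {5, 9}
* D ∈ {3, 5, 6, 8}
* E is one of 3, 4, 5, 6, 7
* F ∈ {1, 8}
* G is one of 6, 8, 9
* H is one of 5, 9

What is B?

The 2 variables A and F are confined to {1, 8}, which locks those values in; drop them from B, D, G.
C and H share exactly the 2 values {5, 9}; by pigeonhole those values go to them, so strike 5, 9 from D, E, G.
That leaves G = 6. Eliminate 6 elsewhere: D, E.
D must be 3 (only option left). Remove 3 from B, E.
So B = 2.

2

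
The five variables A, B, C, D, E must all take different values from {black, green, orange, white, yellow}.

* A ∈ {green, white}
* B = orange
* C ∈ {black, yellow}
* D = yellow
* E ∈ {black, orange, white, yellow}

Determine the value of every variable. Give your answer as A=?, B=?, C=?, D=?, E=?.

A=green, B=orange, C=black, D=yellow, E=white

B has just one choice, so B = orange. So E can't be orange.
That leaves D = yellow. Remove yellow from C, E.
That leaves C = black. Eliminate black elsewhere: E.
E must be white (only option left). Remove white from A.
That leaves A = green.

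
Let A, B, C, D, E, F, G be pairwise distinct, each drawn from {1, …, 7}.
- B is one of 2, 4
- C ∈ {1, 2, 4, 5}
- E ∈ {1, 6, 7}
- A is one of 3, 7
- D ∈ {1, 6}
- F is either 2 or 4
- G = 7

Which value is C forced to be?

G's domain is down to {7}, so G = 7. So A, E can't be 7.
A has just one choice, so A = 3.
Among the 5 still-open variables, 5 fits only C (and all 5 values in {1, 2, 4, 5, 6} must be used), so C = 5.

5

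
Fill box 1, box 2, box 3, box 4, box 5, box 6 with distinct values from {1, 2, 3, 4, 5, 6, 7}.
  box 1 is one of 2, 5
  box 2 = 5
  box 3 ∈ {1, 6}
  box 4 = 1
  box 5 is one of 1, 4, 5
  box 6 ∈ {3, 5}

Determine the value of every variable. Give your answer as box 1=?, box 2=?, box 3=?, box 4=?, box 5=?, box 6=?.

box 1=2, box 2=5, box 3=6, box 4=1, box 5=4, box 6=3

box 2 has just one choice, so box 2 = 5. So box 1, box 5, box 6 can't be 5.
box 4 has just one choice, so box 4 = 1. Strike 1 from box 3, box 5.
box 5 has just one choice, so box 5 = 4.
box 6 must be 3 (only option left).
box 1 has just one choice, so box 1 = 2.
box 3's domain is down to {6}, so box 3 = 6.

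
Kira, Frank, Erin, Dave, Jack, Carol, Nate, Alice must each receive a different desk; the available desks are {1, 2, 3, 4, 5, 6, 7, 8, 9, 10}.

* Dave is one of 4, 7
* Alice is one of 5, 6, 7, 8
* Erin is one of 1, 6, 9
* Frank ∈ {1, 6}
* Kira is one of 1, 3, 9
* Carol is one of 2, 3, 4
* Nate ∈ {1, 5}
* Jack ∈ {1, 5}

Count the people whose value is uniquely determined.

The 2 variables Jack and Nate are confined to {1, 5}, which locks those values in; drop them from Kira, Frank, Erin, Alice.
That leaves Frank = 6. Remove 6 from Erin, Alice.
That leaves Erin = 9. So Kira can't be 9.
Kira must be 3 (only option left). Remove 3 from Carol.
Determined: Kira=3, Frank=6, Erin=9. The other people each still have more than one consistent value. That makes 3.

3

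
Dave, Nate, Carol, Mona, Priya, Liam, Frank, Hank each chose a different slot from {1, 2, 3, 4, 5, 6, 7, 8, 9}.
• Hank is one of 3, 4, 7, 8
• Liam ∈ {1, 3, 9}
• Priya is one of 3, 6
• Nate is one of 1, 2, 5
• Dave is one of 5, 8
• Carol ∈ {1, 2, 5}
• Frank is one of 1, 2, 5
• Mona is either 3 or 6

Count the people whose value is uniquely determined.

Mona and Priya between them cover only {3, 6} — a naked pair. Remove those values from Liam, Hank.
Nate, Carol, Frank share exactly the 3 values {1, 2, 5}; by pigeonhole those values go to them, so strike 1, 2, 5 from Dave, Liam.
Dave's domain is down to {8}, so Dave = 8. So Hank can't be 8.
That leaves Liam = 9.
Determined: Dave=8, Liam=9. The other people each still have more than one consistent value. That makes 2.

2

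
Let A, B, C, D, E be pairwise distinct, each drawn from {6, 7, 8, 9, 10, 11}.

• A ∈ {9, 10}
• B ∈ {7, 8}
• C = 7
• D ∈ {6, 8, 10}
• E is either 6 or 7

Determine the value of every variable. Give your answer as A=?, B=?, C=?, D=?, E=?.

A=9, B=8, C=7, D=10, E=6

C has just one choice, so C = 7. Eliminate 7 elsewhere: B, E.
E has just one choice, so E = 6. Remove 6 from D.
B's domain is down to {8}, so B = 8. So D can't be 8.
That leaves D = 10. So A can't be 10.
A must be 9 (only option left).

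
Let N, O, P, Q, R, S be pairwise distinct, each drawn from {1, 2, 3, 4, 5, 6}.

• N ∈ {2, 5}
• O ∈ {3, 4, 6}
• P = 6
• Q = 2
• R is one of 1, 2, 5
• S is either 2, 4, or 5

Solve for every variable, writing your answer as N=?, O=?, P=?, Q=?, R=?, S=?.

P has just one choice, so P = 6. Eliminate 6 elsewhere: O.
That leaves Q = 2. Eliminate 2 elsewhere: N, R, S.
N has just one choice, so N = 5. Remove 5 from R, S.
R's domain is down to {1}, so R = 1.
S has just one choice, so S = 4. Eliminate 4 elsewhere: O.
That leaves O = 3.

N=5, O=3, P=6, Q=2, R=1, S=4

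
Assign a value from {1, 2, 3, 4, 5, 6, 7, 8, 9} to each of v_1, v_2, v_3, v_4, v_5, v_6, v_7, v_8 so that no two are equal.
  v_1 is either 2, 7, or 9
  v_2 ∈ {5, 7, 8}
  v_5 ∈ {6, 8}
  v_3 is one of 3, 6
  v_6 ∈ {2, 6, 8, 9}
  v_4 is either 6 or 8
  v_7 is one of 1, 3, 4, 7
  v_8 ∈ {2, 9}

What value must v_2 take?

5

The 2 variables v_4 and v_5 are confined to {6, 8}, which locks those values in; drop them from v_2, v_3, v_6.
v_3's domain is down to {3}, so v_3 = 3. Remove 3 from v_7.
v_6 and v_8 share exactly the 2 values {2, 9}; by pigeonhole those values go to them, so strike 2, 9 from v_1.
v_1 must be 7 (only option left). Eliminate 7 elsewhere: v_2, v_7.
So v_2 = 5.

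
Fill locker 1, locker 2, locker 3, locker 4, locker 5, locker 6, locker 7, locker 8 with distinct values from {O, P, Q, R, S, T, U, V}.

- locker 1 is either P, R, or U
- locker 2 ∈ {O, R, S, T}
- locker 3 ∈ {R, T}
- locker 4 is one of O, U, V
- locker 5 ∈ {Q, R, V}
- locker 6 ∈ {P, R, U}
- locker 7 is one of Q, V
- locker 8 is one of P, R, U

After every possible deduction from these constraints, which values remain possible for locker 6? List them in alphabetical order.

The 8 variables draw from only 8 values {O, P, Q, R, S, T, U, V}, so each is used; only locker 2 can be S, hence locker 2 = S.
Among the 7 still-open variables, O fits only locker 4 (and all 7 values in {O, P, Q, R, T, U, V} must be used), so locker 4 = O.
The 6 still-open variables together cover exactly {P, Q, R, T, U, V} — 6 values for 6 variables — and T appears only in locker 3's list, so locker 3 = T.
The 3 variables locker 1, locker 6, locker 8 are confined to {P, R, U}, which locks those values in; drop them from locker 5.
No further eliminations apply; locker 6 can still be any of P, R, U.

P, R, U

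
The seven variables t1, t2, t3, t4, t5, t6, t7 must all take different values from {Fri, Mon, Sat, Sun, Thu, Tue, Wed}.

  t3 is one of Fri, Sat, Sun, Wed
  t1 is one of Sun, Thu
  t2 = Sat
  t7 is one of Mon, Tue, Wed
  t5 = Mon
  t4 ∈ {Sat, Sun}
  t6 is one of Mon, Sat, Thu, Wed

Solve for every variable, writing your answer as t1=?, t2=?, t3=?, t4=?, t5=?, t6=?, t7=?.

t1=Thu, t2=Sat, t3=Fri, t4=Sun, t5=Mon, t6=Wed, t7=Tue

t2 has just one choice, so t2 = Sat. Eliminate Sat elsewhere: t3, t4, t6.
t4 has just one choice, so t4 = Sun. Strike Sun from t1, t3.
t5 has just one choice, so t5 = Mon. Strike Mon from t6, t7.
t1 has just one choice, so t1 = Thu. So t6 can't be Thu.
That leaves t6 = Wed. So t3, t7 can't be Wed.
t7 must be Tue (only option left).
t3's domain is down to {Fri}, so t3 = Fri.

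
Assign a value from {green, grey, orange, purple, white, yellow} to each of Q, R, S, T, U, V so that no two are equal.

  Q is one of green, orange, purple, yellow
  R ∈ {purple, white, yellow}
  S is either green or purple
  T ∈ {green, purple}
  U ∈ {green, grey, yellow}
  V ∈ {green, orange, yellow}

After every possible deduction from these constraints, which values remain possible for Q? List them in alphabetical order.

Among the 6 variables, grey fits only U (and all 6 values in {green, grey, orange, purple, white, yellow} must be used), so U = grey.
Among the 5 still-open variables, white fits only R (and all 5 values in {green, orange, purple, white, yellow} must be used), so R = white.
S and T share exactly the 2 values {green, purple}; by pigeonhole those values go to them, so strike green, purple from Q, V.
No further eliminations apply; Q can still be any of orange, yellow.

orange, yellow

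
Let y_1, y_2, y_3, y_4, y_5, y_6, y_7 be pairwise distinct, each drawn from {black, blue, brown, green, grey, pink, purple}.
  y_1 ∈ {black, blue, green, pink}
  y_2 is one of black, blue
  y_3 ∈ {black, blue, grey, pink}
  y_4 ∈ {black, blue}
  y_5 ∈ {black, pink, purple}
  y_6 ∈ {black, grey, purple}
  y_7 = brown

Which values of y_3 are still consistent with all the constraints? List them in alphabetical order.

grey, pink

y_7 must be brown (only option left).
Among the 6 still-open variables, green fits only y_1 (and all 6 values in {black, blue, green, grey, pink, purple} must be used), so y_1 = green.
y_2 and y_4 between them cover only {black, blue} — a naked pair. Remove those values from y_3, y_5, y_6.
No further eliminations apply; y_3 can still be any of grey, pink.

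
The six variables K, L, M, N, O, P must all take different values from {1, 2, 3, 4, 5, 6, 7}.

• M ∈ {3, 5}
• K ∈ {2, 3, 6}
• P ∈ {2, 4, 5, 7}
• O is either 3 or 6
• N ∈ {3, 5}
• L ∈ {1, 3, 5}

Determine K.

2

M and N share exactly the 2 values {3, 5}; by pigeonhole those values go to them, so strike 3, 5 from K, L, O, P.
L must be 1 (only option left).
O has just one choice, so O = 6. Remove 6 from K.
So K = 2.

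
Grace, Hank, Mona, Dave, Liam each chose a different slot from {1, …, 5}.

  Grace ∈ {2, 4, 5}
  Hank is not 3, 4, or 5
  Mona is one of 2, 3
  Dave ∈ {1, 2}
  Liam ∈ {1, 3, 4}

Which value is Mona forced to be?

3

The 5 variables draw from only 5 values {1, 2, 3, 4, 5}, so each is used; only Grace can be 5, hence Grace = 5.
The 4 still-open variables draw from only 4 values {1, 2, 3, 4}, so each is used; only Liam can be 4, hence Liam = 4.
The 3 still-open variables draw from only 3 values {1, 2, 3}, so each is used; only Mona can be 3, hence Mona = 3.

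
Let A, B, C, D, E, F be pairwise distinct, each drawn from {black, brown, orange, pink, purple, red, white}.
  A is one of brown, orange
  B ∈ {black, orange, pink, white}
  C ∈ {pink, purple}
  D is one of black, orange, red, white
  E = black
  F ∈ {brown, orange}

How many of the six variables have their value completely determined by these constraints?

1

E's domain is down to {black}, so E = black. Strike black from B, D.
The 2 variables A and F are confined to {brown, orange}, which locks those values in; drop them from B, D.
Determined: E=black. The other variables each still have more than one consistent value. That makes 1.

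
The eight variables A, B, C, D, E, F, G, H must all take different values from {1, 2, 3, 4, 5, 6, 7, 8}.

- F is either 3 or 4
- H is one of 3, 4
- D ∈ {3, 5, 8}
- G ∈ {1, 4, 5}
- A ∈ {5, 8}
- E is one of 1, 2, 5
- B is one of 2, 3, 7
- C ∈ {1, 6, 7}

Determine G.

The 8 variables draw from only 8 values {1, 2, 3, 4, 5, 6, 7, 8}, so each is used; only C can be 6, hence C = 6.
The 7 still-open variables together cover exactly {1, 2, 3, 4, 5, 7, 8} — 7 values for 7 variables — and 7 appears only in B's list, so B = 7.
Among the 6 still-open variables, 2 fits only E (and all 6 values in {1, 2, 3, 4, 5, 8} must be used), so E = 2.
The 5 still-open variables together cover exactly {1, 3, 4, 5, 8} — 5 values for 5 variables — and 1 appears only in G's list, so G = 1.

1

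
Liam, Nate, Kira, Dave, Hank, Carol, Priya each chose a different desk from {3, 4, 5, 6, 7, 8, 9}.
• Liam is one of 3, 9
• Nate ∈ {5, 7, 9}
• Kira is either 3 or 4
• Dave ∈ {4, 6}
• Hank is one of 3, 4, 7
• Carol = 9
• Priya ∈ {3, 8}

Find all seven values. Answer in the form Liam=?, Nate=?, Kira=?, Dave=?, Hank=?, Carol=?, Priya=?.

Liam=3, Nate=5, Kira=4, Dave=6, Hank=7, Carol=9, Priya=8

Carol's domain is down to {9}, so Carol = 9. Remove 9 from Liam, Nate.
Liam must be 3 (only option left). So Kira, Hank, Priya can't be 3.
That leaves Kira = 4. Strike 4 from Dave, Hank.
Dave has just one choice, so Dave = 6.
Hank's domain is down to {7}, so Hank = 7. Strike 7 from Nate.
Priya's domain is down to {8}, so Priya = 8.
That leaves Nate = 5.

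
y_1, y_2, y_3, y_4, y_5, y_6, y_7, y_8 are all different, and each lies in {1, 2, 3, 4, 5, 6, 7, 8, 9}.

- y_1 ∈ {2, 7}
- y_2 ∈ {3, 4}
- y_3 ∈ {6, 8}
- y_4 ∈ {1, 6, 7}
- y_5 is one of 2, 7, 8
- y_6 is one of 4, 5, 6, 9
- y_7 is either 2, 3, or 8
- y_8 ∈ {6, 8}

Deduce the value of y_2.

The 2 variables y_3 and y_8 are confined to {6, 8}, which locks those values in; drop them from y_4, y_5, y_6, y_7.
y_1 and y_5 share exactly the 2 values {2, 7}; by pigeonhole those values go to them, so strike 2, 7 from y_4, y_7.
y_4 must be 1 (only option left).
That leaves y_7 = 3. Remove 3 from y_2.
So y_2 = 4.

4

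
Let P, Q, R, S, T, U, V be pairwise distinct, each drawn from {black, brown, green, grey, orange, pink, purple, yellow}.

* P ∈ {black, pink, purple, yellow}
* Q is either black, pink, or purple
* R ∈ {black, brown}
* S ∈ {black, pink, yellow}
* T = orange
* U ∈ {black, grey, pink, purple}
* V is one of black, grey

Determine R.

T's domain is down to {orange}, so T = orange.
Among the 6 still-open variables, brown fits only R (and all 6 values in {black, brown, grey, pink, purple, yellow} must be used), so R = brown.

brown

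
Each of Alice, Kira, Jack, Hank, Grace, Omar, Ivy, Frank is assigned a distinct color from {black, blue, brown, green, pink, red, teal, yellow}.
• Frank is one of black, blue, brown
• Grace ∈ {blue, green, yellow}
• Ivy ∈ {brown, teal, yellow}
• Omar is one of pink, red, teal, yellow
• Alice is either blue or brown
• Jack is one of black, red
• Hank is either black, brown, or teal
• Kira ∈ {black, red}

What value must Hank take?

The 8 variables draw from only 8 values {black, blue, brown, green, pink, red, teal, yellow}, so each is used; only Grace can be green, hence Grace = green.
The 7 still-open variables together cover exactly {black, blue, brown, pink, red, teal, yellow} — 7 values for 7 variables — and pink appears only in Omar's list, so Omar = pink.
Among the 6 still-open variables, yellow fits only Ivy (and all 6 values in {black, blue, brown, red, teal, yellow} must be used), so Ivy = yellow.
The 5 still-open variables draw from only 5 values {black, blue, brown, red, teal}, so each is used; only Hank can be teal, hence Hank = teal.

teal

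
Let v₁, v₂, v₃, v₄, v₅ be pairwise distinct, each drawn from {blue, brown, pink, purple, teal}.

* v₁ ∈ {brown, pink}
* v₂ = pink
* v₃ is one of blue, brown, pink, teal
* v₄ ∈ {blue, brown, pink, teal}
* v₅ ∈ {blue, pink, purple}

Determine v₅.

purple

v₂ must be pink (only option left). Strike pink from v₁, v₃, v₄, v₅.
That leaves v₁ = brown. Remove brown from v₃, v₄.
The 3 still-open variables together cover exactly {blue, purple, teal} — 3 values for 3 variables — and purple appears only in v₅'s list, so v₅ = purple.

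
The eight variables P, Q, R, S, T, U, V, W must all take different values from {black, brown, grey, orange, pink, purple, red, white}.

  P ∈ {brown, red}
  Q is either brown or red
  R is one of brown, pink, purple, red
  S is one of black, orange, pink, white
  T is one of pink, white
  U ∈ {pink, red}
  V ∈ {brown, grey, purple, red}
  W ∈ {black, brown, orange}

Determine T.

The 8 variables draw from only 8 values {black, brown, grey, orange, pink, purple, red, white}, so each is used; only V can be grey, hence V = grey.
Among the 7 still-open variables, purple fits only R (and all 7 values in {black, brown, orange, pink, purple, red, white} must be used), so R = purple.
The 2 variables P and Q are confined to {brown, red}, which locks those values in; drop them from U, W.
U must be pink (only option left). Eliminate pink elsewhere: S, T.
So T = white.

white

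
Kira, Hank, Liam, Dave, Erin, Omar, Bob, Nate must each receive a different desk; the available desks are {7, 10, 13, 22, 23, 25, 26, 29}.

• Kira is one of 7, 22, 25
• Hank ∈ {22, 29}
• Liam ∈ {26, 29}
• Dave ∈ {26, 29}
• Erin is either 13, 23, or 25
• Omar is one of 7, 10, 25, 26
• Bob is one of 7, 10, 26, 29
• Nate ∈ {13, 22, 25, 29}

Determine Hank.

The 8 variables draw from only 8 values {7, 10, 13, 22, 23, 25, 26, 29}, so each is used; only Erin can be 23, hence Erin = 23.
The 7 still-open variables draw from only 7 values {7, 10, 13, 22, 25, 26, 29}, so each is used; only Nate can be 13, hence Nate = 13.
The 2 variables Liam and Dave are confined to {26, 29}, which locks those values in; drop them from Hank, Omar, Bob.
So Hank = 22.

22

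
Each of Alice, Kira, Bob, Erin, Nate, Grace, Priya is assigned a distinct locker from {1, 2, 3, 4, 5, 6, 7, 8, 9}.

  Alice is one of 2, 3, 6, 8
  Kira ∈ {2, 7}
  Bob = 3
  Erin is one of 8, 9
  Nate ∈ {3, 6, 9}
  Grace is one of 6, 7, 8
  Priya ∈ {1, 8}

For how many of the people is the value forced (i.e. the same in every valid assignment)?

2

Bob must be 3 (only option left). Strike 3 from Alice, Nate.
Among the 6 still-open variables, 1 fits only Priya (and all 6 values in {1, 2, 6, 7, 8, 9} must be used), so Priya = 1.
Determined: Bob=3, Priya=1. The other people each still have more than one consistent value. That makes 2.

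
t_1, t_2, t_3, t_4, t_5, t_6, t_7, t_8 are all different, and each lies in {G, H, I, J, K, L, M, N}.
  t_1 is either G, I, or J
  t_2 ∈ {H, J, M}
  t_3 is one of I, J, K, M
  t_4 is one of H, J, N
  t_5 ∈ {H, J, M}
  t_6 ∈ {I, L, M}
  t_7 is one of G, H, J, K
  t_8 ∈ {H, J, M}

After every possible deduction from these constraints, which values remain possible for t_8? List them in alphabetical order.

The 8 variables together cover exactly {G, H, I, J, K, L, M, N} — 8 values for 8 variables — and L appears only in t_6's list, so t_6 = L.
Among the 7 still-open variables, N fits only t_4 (and all 7 values in {G, H, I, J, K, M, N} must be used), so t_4 = N.
t_2, t_5, t_8 share exactly the 3 values {H, J, M}; by pigeonhole those values go to them, so strike H, J, M from t_1, t_3, t_7.
No further eliminations apply; t_8 can still be any of H, J, M.

H, J, M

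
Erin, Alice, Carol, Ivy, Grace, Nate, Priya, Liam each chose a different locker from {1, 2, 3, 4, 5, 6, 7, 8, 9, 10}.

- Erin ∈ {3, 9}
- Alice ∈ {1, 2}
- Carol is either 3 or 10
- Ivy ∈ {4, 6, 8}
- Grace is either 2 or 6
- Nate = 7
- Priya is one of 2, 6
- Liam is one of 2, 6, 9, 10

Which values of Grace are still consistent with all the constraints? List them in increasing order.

Nate's domain is down to {7}, so Nate = 7.
The 2 variables Grace and Priya are confined to {2, 6}, which locks those values in; drop them from Alice, Ivy, Liam.
That leaves Alice = 1.
No further eliminations apply; Grace can still be any of 2, 6.

2, 6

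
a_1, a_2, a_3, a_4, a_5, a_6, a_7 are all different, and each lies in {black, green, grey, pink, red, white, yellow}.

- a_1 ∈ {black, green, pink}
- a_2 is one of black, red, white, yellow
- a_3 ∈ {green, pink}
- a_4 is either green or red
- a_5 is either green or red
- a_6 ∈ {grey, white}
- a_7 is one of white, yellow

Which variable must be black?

a_1

The 7 variables together cover exactly {black, green, grey, pink, red, white, yellow} — 7 values for 7 variables — and grey appears only in a_6's list, so a_6 = grey.
a_4 and a_5 between them cover only {green, red} — a naked pair. Remove those values from a_1, a_2, a_3.
That leaves a_3 = pink. So a_1 can't be pink.
So black goes to a_1.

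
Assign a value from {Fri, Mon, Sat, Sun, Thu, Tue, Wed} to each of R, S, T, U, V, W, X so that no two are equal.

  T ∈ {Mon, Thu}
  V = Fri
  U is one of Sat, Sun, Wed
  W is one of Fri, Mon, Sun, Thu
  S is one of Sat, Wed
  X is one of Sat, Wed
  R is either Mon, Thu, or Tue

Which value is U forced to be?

Sun

V's domain is down to {Fri}, so V = Fri. Remove Fri from W.
The 6 still-open variables draw from only 6 values {Mon, Sat, Sun, Thu, Tue, Wed}, so each is used; only R can be Tue, hence R = Tue.
S and X between them cover only {Sat, Wed} — a naked pair. Remove those values from U.
So U = Sun.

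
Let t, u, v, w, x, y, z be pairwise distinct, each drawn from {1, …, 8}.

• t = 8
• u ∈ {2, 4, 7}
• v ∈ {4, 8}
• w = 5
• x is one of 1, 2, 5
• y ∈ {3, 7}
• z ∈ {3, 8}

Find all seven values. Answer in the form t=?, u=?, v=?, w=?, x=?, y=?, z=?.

t's domain is down to {8}, so t = 8. Strike 8 from v, z.
That leaves v = 4. So u can't be 4.
w has just one choice, so w = 5. So x can't be 5.
z has just one choice, so z = 3. Remove 3 from y.
y has just one choice, so y = 7. So u can't be 7.
That leaves u = 2. Eliminate 2 elsewhere: x.
That leaves x = 1.

t=8, u=2, v=4, w=5, x=1, y=7, z=3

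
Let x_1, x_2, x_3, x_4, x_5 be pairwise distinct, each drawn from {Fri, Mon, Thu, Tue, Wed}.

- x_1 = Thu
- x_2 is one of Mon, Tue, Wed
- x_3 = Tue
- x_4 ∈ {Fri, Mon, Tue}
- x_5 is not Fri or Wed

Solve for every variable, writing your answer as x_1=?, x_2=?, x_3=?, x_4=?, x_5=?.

x_1=Thu, x_2=Wed, x_3=Tue, x_4=Fri, x_5=Mon

x_1 must be Thu (only option left). So x_5 can't be Thu.
x_3 has just one choice, so x_3 = Tue. Remove Tue from x_2, x_4, x_5.
x_5 has just one choice, so x_5 = Mon. Strike Mon from x_2, x_4.
x_2 has just one choice, so x_2 = Wed.
x_4 has just one choice, so x_4 = Fri.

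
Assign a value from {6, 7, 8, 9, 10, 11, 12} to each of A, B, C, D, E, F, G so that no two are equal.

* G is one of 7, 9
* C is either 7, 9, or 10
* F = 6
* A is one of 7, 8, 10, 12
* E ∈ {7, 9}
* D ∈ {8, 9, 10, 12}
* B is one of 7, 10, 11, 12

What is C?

F has just one choice, so F = 6.
Among the 6 still-open variables, 11 fits only B (and all 6 values in {7, 8, 9, 10, 11, 12} must be used), so B = 11.
The 2 variables E and G are confined to {7, 9}, which locks those values in; drop them from A, C, D.
So C = 10.

10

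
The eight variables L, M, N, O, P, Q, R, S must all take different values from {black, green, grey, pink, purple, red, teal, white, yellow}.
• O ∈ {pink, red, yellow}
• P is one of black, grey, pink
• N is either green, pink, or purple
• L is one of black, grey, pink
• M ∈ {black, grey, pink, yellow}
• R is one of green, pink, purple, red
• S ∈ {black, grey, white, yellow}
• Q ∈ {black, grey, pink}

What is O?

red

The 8 variables draw from only 8 values {black, green, grey, pink, purple, red, white, yellow}, so each is used; only S can be white, hence S = white.
The 3 variables L, P, Q are confined to {black, grey, pink}, which locks those values in; drop them from M, N, O, R.
That leaves M = yellow. Remove yellow from O.
So O = red.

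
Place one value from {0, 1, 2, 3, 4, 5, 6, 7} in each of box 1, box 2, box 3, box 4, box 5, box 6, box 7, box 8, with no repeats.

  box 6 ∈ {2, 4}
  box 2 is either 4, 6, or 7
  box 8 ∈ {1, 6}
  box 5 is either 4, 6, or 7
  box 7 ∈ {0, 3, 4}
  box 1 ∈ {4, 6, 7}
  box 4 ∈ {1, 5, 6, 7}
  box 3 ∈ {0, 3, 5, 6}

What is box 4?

The 8 variables draw from only 8 values {0, 1, 2, 3, 4, 5, 6, 7}, so each is used; only box 6 can be 2, hence box 6 = 2.
box 1, box 2, box 5 share exactly the 3 values {4, 6, 7}; by pigeonhole those values go to them, so strike 4, 6, 7 from box 3, box 4, box 7, box 8.
box 8 has just one choice, so box 8 = 1. So box 4 can't be 1.
So box 4 = 5.

5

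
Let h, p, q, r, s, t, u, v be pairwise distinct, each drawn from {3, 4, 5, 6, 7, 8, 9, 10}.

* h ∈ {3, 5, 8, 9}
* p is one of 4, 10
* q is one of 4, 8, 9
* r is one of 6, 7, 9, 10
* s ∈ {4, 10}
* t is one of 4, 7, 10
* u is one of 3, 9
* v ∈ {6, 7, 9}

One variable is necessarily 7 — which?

The 8 variables together cover exactly {3, 4, 5, 6, 7, 8, 9, 10} — 8 values for 8 variables — and 5 appears only in h's list, so h = 5.
The 7 still-open variables draw from only 7 values {3, 4, 6, 7, 8, 9, 10}, so each is used; only u can be 3, hence u = 3.
The 6 still-open variables together cover exactly {4, 6, 7, 8, 9, 10} — 6 values for 6 variables — and 8 appears only in q's list, so q = 8.
p and s between them cover only {4, 10} — a naked pair. Remove those values from r, t.
So 7 goes to t.

t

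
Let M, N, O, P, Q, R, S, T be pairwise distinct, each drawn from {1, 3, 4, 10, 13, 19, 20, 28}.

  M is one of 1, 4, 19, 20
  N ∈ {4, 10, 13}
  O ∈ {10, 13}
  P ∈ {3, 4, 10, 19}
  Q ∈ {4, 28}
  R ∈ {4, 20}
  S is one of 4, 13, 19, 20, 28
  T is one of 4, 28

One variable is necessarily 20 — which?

R

Among the 8 variables, 1 fits only M (and all 8 values in {1, 3, 4, 10, 13, 19, 20, 28} must be used), so M = 1.
The 7 still-open variables draw from only 7 values {3, 4, 10, 13, 19, 20, 28}, so each is used; only P can be 3, hence P = 3.
Among the 6 still-open variables, 19 fits only S (and all 6 values in {4, 10, 13, 19, 20, 28} must be used), so S = 19.
The 5 still-open variables draw from only 5 values {4, 10, 13, 20, 28}, so each is used; only R can be 20, hence R = 20.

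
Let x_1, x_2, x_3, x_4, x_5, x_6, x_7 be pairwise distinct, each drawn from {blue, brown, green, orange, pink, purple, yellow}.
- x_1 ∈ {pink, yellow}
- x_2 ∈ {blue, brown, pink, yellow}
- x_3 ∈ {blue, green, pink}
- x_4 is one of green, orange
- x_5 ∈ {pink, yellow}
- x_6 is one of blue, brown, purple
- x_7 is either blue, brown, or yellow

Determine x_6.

The 7 variables together cover exactly {blue, brown, green, orange, pink, purple, yellow} — 7 values for 7 variables — and orange appears only in x_4's list, so x_4 = orange.
The 6 still-open variables draw from only 6 values {blue, brown, green, pink, purple, yellow}, so each is used; only x_3 can be green, hence x_3 = green.
The 5 still-open variables together cover exactly {blue, brown, pink, purple, yellow} — 5 values for 5 variables — and purple appears only in x_6's list, so x_6 = purple.

purple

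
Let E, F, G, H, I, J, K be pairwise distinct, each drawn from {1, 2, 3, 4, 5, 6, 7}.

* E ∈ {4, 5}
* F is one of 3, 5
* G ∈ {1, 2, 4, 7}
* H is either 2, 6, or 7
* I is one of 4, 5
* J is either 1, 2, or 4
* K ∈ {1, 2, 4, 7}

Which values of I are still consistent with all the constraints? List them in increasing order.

4, 5

The 7 variables together cover exactly {1, 2, 3, 4, 5, 6, 7} — 7 values for 7 variables — and 3 appears only in F's list, so F = 3.
The 6 still-open variables draw from only 6 values {1, 2, 4, 5, 6, 7}, so each is used; only H can be 6, hence H = 6.
The 2 variables E and I are confined to {4, 5}, which locks those values in; drop them from G, J, K.
No further eliminations apply; I can still be any of 4, 5.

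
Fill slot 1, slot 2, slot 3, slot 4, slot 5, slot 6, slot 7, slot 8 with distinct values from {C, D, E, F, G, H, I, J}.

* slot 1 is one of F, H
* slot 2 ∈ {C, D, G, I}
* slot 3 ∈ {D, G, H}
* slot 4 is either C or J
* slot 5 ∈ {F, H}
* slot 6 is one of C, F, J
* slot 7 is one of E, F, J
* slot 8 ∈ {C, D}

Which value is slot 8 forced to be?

D

The 8 variables draw from only 8 values {C, D, E, F, G, H, I, J}, so each is used; only slot 7 can be E, hence slot 7 = E.
The 7 still-open variables draw from only 7 values {C, D, F, G, H, I, J}, so each is used; only slot 2 can be I, hence slot 2 = I.
The 6 still-open variables together cover exactly {C, D, F, G, H, J} — 6 values for 6 variables — and G appears only in slot 3's list, so slot 3 = G.
Among the 5 still-open variables, D fits only slot 8 (and all 5 values in {C, D, F, H, J} must be used), so slot 8 = D.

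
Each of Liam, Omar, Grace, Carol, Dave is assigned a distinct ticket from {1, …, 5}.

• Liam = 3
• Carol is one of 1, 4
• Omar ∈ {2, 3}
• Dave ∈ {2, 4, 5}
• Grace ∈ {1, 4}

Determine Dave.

5

Liam must be 3 (only option left). So Omar can't be 3.
That leaves Omar = 2. Strike 2 from Dave.
Among the 3 still-open variables, 5 fits only Dave (and all 3 values in {1, 4, 5} must be used), so Dave = 5.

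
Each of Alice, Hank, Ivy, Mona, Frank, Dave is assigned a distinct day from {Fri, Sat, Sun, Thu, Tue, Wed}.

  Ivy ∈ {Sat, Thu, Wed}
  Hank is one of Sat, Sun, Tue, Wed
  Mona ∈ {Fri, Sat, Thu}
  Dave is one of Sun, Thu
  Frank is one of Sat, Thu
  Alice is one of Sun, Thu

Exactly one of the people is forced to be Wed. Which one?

The 6 variables draw from only 6 values {Fri, Sat, Sun, Thu, Tue, Wed}, so each is used; only Mona can be Fri, hence Mona = Fri.
The 5 still-open variables draw from only 5 values {Sat, Sun, Thu, Tue, Wed}, so each is used; only Hank can be Tue, hence Hank = Tue.
The 4 still-open variables draw from only 4 values {Sat, Sun, Thu, Wed}, so each is used; only Ivy can be Wed, hence Ivy = Wed.

Ivy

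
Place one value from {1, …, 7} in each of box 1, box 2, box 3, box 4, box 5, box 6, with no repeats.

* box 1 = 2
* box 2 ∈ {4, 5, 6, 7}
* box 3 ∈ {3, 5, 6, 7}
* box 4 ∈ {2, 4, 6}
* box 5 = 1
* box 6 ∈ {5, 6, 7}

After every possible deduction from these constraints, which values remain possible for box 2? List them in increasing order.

box 1 must be 2 (only option left). Eliminate 2 elsewhere: box 4.
That leaves box 5 = 1.
No further eliminations apply; box 2 can still be any of 4, 5, 6, 7.

4, 5, 6, 7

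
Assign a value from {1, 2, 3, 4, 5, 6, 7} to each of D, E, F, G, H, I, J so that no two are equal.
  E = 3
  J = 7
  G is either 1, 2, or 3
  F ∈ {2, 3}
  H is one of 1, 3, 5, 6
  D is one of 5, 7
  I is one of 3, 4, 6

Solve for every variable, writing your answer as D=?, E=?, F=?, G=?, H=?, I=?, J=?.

D=5, E=3, F=2, G=1, H=6, I=4, J=7

E's domain is down to {3}, so E = 3. Remove 3 from F, G, H, I.
F has just one choice, so F = 2. So G can't be 2.
G's domain is down to {1}, so G = 1. Remove 1 from H.
J has just one choice, so J = 7. Strike 7 from D.
That leaves D = 5. Strike 5 from H.
That leaves H = 6. Eliminate 6 elsewhere: I.
I's domain is down to {4}, so I = 4.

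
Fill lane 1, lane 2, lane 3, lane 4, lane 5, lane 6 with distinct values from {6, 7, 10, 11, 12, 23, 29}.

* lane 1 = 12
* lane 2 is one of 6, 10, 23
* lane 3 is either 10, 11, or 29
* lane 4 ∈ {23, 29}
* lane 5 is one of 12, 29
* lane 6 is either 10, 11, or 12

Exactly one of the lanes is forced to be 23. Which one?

lane 1's domain is down to {12}, so lane 1 = 12. Remove 12 from lane 5, lane 6.
That leaves lane 5 = 29. Eliminate 29 elsewhere: lane 3, lane 4.
So 23 goes to lane 4.

lane 4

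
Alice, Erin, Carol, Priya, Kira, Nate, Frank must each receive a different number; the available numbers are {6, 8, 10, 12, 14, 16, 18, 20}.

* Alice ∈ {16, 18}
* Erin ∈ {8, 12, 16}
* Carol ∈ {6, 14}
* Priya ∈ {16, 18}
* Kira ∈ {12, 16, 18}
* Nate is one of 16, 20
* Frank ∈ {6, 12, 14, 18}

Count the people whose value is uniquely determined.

3

The 7 variables together cover exactly {6, 8, 12, 14, 16, 18, 20} — 7 values for 7 variables — and 8 appears only in Erin's list, so Erin = 8.
The 6 still-open variables draw from only 6 values {6, 12, 14, 16, 18, 20}, so each is used; only Nate can be 20, hence Nate = 20.
Alice and Priya between them cover only {16, 18} — a naked pair. Remove those values from Kira, Frank.
Kira's domain is down to {12}, so Kira = 12. Eliminate 12 elsewhere: Frank.
Determined: Erin=8, Kira=12, Nate=20. The other people each still have more than one consistent value. That makes 3.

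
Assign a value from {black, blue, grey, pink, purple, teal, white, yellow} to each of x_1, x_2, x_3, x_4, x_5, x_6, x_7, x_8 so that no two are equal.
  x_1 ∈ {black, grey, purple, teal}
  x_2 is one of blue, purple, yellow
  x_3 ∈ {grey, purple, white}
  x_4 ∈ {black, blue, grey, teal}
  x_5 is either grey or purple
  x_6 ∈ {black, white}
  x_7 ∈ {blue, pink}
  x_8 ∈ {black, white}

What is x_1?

teal

Among the 8 variables, pink fits only x_7 (and all 8 values in {black, blue, grey, pink, purple, teal, white, yellow} must be used), so x_7 = pink.
Among the 7 still-open variables, yellow fits only x_2 (and all 7 values in {black, blue, grey, purple, teal, white, yellow} must be used), so x_2 = yellow.
The 6 still-open variables together cover exactly {black, blue, grey, purple, teal, white} — 6 values for 6 variables — and blue appears only in x_4's list, so x_4 = blue.
The 5 still-open variables draw from only 5 values {black, grey, purple, teal, white}, so each is used; only x_1 can be teal, hence x_1 = teal.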